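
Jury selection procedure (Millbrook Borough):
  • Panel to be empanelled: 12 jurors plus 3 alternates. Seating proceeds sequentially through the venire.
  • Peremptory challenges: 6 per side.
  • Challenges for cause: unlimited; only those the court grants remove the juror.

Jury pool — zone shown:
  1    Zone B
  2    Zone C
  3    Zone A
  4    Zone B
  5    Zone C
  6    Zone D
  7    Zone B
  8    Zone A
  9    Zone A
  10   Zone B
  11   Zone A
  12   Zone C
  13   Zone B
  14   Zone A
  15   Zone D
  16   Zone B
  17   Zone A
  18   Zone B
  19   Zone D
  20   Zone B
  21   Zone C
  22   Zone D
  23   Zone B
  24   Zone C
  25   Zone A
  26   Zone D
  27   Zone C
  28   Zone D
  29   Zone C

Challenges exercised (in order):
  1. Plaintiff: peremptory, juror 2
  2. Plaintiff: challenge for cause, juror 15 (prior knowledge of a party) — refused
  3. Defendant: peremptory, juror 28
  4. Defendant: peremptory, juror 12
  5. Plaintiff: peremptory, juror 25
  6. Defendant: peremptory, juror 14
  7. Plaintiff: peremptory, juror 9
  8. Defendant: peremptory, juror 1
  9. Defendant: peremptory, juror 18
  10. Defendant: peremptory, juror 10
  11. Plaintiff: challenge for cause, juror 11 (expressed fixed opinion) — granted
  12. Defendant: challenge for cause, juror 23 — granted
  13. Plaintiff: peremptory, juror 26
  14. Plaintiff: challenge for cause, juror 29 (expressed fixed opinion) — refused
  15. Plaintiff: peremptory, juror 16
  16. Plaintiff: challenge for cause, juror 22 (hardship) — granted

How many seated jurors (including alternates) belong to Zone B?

Removed: #1, #2, #9, #10, #11, #12, #14, #16, #18, #22, #23, #25, #26, #28.
Seated (15 incl. alternates): #3, #4, #5, #6, #7, #8, #13, #15, #17, #19, #20, #21, #24, #27, #29.
Of those, in Zone B: #4, #7, #13, #20 → 4.

4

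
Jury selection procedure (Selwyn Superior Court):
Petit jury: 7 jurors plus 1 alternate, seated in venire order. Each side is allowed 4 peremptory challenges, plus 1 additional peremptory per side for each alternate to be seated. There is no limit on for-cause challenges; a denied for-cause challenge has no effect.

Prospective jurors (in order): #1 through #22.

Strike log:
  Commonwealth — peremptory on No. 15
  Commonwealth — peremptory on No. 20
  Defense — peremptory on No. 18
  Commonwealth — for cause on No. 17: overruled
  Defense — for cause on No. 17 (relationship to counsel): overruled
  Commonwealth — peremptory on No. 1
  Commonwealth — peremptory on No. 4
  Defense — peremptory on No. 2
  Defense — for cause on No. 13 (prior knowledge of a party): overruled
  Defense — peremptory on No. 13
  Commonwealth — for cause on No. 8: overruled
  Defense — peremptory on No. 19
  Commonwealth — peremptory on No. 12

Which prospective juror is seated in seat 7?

10

Removed: #1, #2, #4, #12, #13, #15, #18, #19, #20. (#8, #17 stay — for-cause denied.)
Seating in order: seats 1–7 → #3, #5, #6, #7, #8, #9, #10; alternates → #11.
So seat 7 is #10.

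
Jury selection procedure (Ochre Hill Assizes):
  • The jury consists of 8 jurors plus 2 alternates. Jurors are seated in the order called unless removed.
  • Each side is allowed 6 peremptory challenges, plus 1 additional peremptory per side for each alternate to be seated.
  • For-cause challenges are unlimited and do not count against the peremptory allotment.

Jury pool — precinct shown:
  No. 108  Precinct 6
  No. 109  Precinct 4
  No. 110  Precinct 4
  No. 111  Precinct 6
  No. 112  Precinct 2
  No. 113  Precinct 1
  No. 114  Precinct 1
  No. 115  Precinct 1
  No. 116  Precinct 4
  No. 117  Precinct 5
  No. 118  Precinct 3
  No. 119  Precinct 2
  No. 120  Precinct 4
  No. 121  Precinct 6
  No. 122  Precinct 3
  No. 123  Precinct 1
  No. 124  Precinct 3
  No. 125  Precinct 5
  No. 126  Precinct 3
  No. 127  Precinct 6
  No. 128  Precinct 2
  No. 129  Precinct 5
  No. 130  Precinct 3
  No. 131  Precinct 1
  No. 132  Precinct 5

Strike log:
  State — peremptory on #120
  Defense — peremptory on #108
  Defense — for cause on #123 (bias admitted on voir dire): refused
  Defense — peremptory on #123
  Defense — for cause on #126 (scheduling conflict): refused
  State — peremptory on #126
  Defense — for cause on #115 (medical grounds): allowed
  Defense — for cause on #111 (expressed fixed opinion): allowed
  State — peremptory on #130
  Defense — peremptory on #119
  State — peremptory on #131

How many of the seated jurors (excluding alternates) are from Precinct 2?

1

Removed: #108, #111, #115, #119, #120, #123, #126, #130, #131.
Seated jurors 1–8: #109, #110, #112, #113, #114, #116, #117, #118 (alternates #121, #122 not counted).
Of those, in Precinct 2: #112 → 1.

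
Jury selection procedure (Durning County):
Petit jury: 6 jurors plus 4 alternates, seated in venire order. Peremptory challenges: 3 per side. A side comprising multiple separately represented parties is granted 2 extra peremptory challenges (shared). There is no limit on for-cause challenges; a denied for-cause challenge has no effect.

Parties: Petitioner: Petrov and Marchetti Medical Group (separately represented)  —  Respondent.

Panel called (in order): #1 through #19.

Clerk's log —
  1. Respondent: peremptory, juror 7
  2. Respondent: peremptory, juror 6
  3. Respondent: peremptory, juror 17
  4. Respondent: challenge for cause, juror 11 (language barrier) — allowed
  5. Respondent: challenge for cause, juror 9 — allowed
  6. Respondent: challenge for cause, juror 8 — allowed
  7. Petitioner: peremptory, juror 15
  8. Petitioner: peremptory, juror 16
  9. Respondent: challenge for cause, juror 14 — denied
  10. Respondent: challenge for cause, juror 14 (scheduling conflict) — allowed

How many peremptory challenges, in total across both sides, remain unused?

3

Petitioner allotment: 3 base + 2 multi-party = 5. Respondent allotment: 3.
Petitioner peremptories used: #15, #16 — 2.
Respondent peremptories used: #7, #6, #17 — 3 (for-cause on #11, #9, #8, #14, #14 don't count).
Remaining: (5 − 2) + (3 − 3) = 3.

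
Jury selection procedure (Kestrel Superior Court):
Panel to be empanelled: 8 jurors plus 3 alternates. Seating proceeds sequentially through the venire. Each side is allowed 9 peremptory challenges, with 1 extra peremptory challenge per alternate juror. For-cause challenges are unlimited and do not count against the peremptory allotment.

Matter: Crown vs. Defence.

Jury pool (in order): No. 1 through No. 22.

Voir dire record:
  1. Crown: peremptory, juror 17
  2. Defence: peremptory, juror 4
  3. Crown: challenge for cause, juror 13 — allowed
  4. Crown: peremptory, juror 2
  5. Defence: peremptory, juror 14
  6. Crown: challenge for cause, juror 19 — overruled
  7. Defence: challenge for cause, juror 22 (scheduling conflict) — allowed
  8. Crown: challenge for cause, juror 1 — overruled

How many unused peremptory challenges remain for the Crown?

Crown allotment: 9 base + 1 × 3 alternates = 12.
Crown peremptories used: #17, #2 — 2 (for-cause on #13, #19, #1 don't count).
Remaining: 12 − 2 = 10.

10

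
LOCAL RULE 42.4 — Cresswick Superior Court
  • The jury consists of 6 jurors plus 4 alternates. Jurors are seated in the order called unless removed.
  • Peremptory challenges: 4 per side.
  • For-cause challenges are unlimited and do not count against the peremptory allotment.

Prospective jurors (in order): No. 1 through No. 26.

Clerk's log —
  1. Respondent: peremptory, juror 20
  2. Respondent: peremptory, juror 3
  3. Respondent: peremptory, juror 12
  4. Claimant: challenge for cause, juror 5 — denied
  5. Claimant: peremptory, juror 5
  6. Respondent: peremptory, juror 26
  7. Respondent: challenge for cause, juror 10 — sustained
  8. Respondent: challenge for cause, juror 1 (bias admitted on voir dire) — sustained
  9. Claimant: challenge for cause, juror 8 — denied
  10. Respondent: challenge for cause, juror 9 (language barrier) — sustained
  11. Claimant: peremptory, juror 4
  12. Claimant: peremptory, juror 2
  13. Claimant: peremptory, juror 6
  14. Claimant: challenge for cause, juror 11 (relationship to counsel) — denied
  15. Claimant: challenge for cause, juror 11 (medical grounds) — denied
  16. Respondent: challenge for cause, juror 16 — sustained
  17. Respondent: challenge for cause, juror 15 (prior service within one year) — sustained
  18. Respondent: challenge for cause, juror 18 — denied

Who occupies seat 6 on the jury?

Removed: #1, #2, #3, #4, #5, #6, #9, #10, #12, #15, #16, #20, #26. (#8, #11, #18 stay — for-cause denied.)
Filling seats in venire order through position 6: #7, #8, #11, #13, #14, #17.
So seat 6 is #17.

17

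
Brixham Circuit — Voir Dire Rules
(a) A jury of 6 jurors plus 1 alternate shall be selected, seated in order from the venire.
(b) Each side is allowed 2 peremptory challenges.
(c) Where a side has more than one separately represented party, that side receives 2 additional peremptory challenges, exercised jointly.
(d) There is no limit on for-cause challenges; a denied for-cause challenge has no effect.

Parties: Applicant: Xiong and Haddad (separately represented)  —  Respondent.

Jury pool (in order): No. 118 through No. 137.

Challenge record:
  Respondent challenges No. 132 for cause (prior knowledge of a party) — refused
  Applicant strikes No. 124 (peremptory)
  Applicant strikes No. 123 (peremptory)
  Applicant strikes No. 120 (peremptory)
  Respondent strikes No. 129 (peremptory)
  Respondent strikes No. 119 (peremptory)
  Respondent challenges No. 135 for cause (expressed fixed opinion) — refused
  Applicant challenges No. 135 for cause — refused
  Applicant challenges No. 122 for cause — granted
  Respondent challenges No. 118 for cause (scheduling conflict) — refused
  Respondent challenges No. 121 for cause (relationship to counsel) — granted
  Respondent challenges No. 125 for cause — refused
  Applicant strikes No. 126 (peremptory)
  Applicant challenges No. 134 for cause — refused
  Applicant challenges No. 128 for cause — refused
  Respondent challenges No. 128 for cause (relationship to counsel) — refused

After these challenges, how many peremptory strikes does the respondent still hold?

Respondent allotment: 2.
Respondent peremptories used: #129, #119 — 2 (for-cause on #132, #135, #118, #121, #125, #128 don't count).
Remaining: 2 − 2 = 0.

0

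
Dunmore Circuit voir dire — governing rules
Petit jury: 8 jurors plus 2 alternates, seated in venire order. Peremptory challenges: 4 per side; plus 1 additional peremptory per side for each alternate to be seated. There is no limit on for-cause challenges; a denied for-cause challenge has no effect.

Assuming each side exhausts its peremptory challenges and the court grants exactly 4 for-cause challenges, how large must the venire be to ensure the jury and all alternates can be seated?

26

Seats to fill: 8 + 2 alternates = 10.
Peremptories: 4 + 1×2 = 6 per side × 2 sides = 12.
For-cause removals: 4.
Minimum venire: 10 + 12 + 4 = 26.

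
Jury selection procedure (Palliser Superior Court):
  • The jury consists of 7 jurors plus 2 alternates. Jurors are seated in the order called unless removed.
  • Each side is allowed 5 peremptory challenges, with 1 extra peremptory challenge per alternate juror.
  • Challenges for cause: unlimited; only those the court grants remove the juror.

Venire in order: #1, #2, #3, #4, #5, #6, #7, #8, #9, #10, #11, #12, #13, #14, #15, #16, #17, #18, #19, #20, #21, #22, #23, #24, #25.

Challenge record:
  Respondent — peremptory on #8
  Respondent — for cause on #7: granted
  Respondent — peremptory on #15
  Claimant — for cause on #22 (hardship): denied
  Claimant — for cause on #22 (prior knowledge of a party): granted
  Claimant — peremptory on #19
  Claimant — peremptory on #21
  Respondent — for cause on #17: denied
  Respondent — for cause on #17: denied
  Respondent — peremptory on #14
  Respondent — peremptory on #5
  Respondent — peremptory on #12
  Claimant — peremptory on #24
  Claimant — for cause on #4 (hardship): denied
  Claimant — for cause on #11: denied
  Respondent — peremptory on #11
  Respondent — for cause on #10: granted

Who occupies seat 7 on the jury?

Removed: #5, #7, #8, #10, #11, #12, #14, #15, #19, #21, #22, #24. (#4, #17 stay — for-cause denied.)
Seating in order: seats 1–7 → #1, #2, #3, #4, #6, #9, #13; alternates → #16, #17.
So seat 7 is #13.

13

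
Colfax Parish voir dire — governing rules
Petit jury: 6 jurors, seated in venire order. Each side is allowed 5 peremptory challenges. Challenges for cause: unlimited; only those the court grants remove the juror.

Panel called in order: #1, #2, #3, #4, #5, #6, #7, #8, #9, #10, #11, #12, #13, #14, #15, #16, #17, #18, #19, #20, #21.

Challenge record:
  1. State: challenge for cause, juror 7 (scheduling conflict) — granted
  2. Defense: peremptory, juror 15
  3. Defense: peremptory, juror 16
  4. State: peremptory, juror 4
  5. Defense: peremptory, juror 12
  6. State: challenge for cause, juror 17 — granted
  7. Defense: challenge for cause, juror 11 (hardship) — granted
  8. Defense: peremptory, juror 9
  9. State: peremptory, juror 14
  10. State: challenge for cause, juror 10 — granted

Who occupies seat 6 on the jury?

8

Removed: #4, #7, #9, #10, #11, #12, #14, #15, #16, #17.
Seating in order: seats 1–6 → #1, #2, #3, #5, #6, #8.
So seat 6 is #8.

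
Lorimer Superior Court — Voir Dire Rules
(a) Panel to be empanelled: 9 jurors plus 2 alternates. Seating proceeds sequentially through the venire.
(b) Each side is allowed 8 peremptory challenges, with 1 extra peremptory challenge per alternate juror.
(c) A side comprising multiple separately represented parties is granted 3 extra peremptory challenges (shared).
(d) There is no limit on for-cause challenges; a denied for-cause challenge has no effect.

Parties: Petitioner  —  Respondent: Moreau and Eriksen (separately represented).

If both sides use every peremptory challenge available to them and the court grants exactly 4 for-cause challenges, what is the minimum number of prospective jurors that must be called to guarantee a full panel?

38

Seats to fill: 9 + 2 alternates = 11.
Peremptories — Petitioner: 8 + 1×2 = 10; Respondent: 8 + 1×2 + 3 = 13; total 23.
For-cause removals: 4.
Minimum venire: 11 + 23 + 4 = 38.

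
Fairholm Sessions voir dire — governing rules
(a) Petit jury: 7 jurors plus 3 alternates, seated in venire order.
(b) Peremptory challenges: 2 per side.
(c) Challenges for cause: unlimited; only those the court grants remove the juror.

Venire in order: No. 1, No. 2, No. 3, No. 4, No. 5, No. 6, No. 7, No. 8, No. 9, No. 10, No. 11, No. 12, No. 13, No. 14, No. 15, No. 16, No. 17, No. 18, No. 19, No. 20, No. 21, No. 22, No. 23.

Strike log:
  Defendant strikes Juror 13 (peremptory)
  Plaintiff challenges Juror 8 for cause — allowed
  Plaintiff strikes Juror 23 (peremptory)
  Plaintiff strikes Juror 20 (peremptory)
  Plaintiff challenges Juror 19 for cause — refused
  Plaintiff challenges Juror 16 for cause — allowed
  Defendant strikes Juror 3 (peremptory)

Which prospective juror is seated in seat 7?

Removed: #3, #8, #13, #16, #20, #23. (#19 stays — for-cause denied.)
Seating in order: seats 1–7 → #1, #2, #4, #5, #6, #7, #9; alternates → #10, #11, #12.
So seat 7 is #9.

9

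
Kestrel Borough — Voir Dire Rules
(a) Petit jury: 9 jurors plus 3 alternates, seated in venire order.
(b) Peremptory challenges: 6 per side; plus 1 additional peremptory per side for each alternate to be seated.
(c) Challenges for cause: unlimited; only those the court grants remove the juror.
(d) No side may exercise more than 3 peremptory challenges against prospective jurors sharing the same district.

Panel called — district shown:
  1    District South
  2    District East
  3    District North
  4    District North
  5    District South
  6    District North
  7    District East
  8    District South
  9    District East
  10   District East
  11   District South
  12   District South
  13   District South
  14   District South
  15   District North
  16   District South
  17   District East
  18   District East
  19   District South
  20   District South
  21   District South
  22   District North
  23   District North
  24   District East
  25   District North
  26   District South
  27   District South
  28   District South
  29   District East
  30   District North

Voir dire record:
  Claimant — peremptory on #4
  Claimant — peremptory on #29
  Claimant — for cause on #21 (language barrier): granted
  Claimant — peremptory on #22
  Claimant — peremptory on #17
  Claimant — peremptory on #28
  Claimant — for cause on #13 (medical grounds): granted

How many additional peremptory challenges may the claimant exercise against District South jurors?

2

Claimant peremptories so far: #4, #29, #22, #17, #28 — 5 of 9 used, 4 left overall.
Against District South: #28 — 1 used; per-district cap 3 leaves 2.
Binding limit: min(4, 2) = 2.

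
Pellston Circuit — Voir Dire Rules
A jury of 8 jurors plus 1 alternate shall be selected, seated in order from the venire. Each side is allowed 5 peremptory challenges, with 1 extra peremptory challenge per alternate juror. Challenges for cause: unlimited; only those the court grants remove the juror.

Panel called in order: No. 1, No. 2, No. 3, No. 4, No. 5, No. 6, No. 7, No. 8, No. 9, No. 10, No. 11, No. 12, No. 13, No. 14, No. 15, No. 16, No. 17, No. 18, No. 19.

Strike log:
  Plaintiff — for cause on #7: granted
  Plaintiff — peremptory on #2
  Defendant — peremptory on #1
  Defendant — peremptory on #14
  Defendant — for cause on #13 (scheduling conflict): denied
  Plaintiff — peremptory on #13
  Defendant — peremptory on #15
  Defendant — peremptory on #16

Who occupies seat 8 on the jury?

Removed: #1, #2, #7, #13, #14, #15, #16.
Filling seats in venire order through position 8: #3, #4, #5, #6, #8, #9, #10, #11.
So seat 8 is #11.

11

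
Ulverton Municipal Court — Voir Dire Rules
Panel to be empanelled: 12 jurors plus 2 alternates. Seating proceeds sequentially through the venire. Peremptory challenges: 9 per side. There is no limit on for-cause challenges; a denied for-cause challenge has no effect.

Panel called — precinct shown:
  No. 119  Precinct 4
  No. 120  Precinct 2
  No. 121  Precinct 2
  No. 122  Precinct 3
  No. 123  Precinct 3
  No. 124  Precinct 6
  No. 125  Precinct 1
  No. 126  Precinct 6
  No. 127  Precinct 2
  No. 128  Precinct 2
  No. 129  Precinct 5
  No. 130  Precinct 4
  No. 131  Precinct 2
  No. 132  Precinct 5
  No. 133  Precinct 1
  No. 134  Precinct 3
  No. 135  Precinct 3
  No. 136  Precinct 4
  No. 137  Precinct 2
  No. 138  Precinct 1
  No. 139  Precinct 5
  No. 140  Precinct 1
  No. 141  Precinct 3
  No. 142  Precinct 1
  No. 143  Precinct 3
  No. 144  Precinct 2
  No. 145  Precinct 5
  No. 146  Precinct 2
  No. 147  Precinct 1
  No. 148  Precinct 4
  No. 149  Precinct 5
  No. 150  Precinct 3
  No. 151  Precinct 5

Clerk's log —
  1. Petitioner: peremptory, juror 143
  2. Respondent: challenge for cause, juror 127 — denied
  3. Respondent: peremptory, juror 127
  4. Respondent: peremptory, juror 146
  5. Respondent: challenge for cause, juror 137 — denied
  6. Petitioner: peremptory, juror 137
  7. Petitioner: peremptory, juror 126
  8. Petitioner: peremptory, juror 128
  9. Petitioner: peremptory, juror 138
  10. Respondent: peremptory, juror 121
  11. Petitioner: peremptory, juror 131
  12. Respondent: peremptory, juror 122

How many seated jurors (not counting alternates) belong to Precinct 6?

Removed: #121, #122, #126, #127, #128, #131, #137, #138, #143, #146.
Seated jurors 1–12: #119, #120, #123, #124, #125, #129, #130, #132, #133, #134, #135, #136 (alternates #139, #140 not counted).
Of those, in Precinct 6: #124 → 1.

1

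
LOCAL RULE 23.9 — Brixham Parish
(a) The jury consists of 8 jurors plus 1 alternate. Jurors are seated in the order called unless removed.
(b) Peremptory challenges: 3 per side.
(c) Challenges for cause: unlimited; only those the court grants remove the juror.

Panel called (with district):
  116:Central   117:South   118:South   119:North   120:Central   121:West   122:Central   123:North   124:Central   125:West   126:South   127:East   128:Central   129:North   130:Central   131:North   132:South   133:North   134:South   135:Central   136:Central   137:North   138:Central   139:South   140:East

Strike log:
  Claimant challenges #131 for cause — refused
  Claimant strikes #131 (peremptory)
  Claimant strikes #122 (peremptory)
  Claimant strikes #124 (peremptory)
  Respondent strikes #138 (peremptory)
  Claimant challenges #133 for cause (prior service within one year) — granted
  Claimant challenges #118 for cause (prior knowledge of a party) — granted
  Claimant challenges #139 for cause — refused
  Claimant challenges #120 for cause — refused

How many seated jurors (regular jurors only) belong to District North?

2

Removed: #118, #122, #124, #131, #133, #138.
Seated jurors 1–8: #116, #117, #119, #120, #121, #123, #125, #126 (alternates #127 not counted).
Of those, in District North: #119, #123 → 2.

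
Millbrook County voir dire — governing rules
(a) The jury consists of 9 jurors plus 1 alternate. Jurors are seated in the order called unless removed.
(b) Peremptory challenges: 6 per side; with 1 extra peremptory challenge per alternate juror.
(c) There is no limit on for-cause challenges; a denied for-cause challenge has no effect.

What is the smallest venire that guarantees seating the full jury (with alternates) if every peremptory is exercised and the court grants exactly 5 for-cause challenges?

Seats to fill: 9 + 1 alternates = 10.
Peremptories: 6 + 1×1 = 7 per side × 2 sides = 14.
For-cause removals: 5.
Minimum venire: 10 + 14 + 5 = 29.

29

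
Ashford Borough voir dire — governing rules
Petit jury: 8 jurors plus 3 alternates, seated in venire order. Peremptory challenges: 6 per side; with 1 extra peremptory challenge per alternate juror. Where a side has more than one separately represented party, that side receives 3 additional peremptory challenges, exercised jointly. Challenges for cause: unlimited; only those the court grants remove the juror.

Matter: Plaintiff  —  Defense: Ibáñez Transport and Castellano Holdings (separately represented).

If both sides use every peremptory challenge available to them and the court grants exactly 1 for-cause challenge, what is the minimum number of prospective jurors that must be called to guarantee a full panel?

Seats to fill: 8 + 3 alternates = 11.
Peremptories — Plaintiff: 6 + 1×3 = 9; Defense: 6 + 1×3 + 3 = 12; total 21.
For-cause removals: 1.
Minimum venire: 11 + 21 + 1 = 33.

33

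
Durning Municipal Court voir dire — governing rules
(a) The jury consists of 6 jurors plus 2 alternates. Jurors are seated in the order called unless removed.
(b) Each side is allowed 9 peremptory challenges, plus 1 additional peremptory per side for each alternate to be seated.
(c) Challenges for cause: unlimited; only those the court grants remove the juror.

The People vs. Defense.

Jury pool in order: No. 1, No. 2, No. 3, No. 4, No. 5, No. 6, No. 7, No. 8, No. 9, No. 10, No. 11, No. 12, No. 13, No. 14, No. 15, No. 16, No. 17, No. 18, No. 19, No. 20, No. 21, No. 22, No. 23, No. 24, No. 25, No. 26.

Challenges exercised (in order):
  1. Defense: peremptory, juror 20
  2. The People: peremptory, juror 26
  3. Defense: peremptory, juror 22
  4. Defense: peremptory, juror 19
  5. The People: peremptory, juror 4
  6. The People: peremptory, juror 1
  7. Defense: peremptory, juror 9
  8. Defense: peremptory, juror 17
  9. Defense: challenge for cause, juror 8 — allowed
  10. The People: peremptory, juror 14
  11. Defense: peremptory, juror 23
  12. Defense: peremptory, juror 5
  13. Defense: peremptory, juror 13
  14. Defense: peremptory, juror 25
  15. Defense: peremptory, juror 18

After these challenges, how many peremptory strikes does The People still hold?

7

The People allotment: 9 base + 1 × 2 alternates = 11.
The People peremptories used: #26, #4, #1, #14 — 4.
Remaining: 11 − 4 = 7.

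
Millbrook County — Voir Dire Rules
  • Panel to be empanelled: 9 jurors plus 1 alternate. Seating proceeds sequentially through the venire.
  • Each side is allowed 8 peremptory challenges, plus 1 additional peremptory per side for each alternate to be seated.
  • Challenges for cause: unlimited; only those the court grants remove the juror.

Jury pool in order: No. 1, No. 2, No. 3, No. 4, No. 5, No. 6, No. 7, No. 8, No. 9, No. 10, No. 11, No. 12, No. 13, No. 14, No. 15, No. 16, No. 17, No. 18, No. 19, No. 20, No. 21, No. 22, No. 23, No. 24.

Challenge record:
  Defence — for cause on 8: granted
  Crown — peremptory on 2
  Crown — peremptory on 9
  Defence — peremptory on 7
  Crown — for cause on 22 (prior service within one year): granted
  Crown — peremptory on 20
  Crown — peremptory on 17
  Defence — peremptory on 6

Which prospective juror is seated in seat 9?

Removed: #2, #6, #7, #8, #9, #17, #20, #22.
Seating in order: seats 1–9 → #1, #3, #4, #5, #10, #11, #12, #13, #14; alternates → #15.
So seat 9 is #14.

14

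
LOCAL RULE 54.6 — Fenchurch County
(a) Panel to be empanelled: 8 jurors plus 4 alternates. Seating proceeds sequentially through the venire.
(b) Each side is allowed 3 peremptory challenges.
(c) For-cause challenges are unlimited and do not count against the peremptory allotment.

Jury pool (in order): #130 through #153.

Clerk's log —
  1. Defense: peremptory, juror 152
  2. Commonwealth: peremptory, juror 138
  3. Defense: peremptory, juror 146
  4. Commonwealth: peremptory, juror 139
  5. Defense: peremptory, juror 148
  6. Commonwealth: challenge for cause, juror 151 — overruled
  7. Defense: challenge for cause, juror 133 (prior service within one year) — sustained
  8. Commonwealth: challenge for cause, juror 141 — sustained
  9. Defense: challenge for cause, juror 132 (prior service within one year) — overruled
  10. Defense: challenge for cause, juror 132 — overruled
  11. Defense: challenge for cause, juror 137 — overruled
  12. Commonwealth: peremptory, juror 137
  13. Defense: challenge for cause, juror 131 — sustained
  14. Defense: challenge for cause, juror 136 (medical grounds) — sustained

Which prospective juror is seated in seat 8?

Removed: #131, #133, #136, #137, #138, #139, #141, #146, #148, #152. (#132, #151 stay — for-cause denied.)
Seating in order: seats 1–8 → #130, #132, #134, #135, #140, #142, #143, #144; alternates → #145, #147, #149, #150.
So seat 8 is #144.

144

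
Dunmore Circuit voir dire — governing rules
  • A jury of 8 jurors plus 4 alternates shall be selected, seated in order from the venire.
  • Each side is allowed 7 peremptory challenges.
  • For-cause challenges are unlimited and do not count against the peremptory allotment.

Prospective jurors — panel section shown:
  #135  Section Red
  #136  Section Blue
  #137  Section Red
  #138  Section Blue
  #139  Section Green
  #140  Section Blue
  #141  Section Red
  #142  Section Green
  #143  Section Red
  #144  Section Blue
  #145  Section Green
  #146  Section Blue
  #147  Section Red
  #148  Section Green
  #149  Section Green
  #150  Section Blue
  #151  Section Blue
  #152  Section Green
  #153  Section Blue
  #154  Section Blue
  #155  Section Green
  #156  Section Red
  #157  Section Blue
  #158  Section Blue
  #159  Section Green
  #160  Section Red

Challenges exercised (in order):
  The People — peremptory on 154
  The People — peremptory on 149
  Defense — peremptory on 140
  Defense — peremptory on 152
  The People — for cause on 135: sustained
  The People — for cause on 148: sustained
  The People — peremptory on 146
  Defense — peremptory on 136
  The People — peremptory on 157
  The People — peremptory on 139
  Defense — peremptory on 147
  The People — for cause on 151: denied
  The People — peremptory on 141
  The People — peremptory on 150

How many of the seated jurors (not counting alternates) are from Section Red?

2

Removed: #135, #136, #139, #140, #141, #146, #147, #148, #149, #150, #152, #154, #157.
Seated jurors 1–8: #137, #138, #142, #143, #144, #145, #151, #153 (alternates #155, #156, #158, #159 not counted).
Of those, in Section Red: #137, #143 → 2.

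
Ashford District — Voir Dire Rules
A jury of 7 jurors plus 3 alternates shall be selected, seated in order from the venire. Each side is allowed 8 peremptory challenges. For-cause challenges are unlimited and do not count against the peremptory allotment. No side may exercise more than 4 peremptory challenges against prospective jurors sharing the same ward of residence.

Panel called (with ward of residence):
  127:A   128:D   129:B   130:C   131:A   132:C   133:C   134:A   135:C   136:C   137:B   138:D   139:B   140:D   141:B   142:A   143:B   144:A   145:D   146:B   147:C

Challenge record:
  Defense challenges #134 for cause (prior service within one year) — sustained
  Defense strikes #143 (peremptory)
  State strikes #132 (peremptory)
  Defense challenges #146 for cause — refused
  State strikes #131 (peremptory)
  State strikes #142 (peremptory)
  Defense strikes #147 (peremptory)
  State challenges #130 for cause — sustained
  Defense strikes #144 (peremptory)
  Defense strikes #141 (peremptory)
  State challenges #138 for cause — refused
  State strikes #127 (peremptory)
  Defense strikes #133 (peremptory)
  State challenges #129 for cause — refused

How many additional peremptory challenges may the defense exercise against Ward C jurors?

2

Defense peremptories so far: #143, #147, #144, #141, #133 — 5 of 8 used, 3 left overall.
Against Ward C: #147, #133 — 2 used; per-ward cap 4 leaves 2.
Binding limit: min(3, 2) = 2.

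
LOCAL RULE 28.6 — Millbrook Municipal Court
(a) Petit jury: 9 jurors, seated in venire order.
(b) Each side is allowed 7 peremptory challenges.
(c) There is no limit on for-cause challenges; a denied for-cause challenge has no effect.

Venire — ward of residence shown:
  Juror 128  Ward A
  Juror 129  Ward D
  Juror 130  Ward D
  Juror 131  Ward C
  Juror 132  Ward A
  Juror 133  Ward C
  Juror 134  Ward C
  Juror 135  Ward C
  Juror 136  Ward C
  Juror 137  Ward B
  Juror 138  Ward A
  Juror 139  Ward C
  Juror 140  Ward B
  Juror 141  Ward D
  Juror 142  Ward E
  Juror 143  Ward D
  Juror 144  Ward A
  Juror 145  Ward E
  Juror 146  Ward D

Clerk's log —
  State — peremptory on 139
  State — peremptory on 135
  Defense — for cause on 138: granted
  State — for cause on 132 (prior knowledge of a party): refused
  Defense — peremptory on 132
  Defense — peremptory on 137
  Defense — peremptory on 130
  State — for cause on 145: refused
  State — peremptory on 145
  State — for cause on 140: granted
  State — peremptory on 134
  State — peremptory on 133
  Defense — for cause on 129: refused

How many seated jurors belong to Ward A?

2

Removed: #130, #132, #133, #134, #135, #137, #138, #139, #140, #145.
Seated jurors 1–9: #128, #129, #131, #136, #141, #142, #143, #144, #146.
Of those, in Ward A: #128, #144 → 2.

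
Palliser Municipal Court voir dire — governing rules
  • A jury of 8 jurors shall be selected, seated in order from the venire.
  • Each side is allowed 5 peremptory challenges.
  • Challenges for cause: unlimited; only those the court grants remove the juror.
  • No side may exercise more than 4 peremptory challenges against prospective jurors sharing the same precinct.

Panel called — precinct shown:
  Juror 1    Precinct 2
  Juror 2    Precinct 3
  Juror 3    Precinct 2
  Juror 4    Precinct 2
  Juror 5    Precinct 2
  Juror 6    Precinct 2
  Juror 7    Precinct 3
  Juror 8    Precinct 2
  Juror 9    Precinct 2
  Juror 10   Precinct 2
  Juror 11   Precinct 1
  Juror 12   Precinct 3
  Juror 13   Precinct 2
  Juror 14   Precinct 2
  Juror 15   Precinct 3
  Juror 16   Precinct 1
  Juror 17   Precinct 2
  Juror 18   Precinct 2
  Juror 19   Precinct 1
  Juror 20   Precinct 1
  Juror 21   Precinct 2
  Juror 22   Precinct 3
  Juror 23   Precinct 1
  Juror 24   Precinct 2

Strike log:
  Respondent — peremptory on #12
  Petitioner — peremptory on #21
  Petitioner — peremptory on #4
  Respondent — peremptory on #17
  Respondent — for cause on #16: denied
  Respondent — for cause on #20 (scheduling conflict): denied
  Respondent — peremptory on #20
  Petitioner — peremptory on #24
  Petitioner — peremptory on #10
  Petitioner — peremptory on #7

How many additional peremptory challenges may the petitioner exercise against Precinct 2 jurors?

Petitioner peremptories so far: #21, #4, #24, #10, #7 — 5 of 5 used, 0 left overall.
Against Precinct 2: #21, #4, #24, #10 — 4 used; per-precinct cap 4 leaves 0.
Binding limit: min(0, 0) = 0.

0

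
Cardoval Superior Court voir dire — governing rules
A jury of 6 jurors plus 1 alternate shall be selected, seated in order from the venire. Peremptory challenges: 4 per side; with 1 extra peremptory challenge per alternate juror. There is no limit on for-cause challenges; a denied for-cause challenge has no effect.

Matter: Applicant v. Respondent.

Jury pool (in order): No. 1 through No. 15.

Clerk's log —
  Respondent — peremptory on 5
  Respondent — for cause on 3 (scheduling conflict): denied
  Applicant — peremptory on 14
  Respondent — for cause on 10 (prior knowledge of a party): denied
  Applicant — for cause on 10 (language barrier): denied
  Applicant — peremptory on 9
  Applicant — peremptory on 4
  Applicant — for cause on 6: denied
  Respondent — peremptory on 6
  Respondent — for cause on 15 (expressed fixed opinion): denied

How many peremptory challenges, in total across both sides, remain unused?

Applicant allotment: 4 base + 1 × 1 alternate = 5. Respondent allotment: 4 base + 1 × 1 alternate = 5.
Applicant peremptories used: #14, #9, #4 — 3 (for-cause on #10, #6 don't count).
Respondent peremptories used: #5, #6 — 2 (for-cause on #3, #10, #15 don't count).
Remaining: (5 − 3) + (5 − 2) = 5.

5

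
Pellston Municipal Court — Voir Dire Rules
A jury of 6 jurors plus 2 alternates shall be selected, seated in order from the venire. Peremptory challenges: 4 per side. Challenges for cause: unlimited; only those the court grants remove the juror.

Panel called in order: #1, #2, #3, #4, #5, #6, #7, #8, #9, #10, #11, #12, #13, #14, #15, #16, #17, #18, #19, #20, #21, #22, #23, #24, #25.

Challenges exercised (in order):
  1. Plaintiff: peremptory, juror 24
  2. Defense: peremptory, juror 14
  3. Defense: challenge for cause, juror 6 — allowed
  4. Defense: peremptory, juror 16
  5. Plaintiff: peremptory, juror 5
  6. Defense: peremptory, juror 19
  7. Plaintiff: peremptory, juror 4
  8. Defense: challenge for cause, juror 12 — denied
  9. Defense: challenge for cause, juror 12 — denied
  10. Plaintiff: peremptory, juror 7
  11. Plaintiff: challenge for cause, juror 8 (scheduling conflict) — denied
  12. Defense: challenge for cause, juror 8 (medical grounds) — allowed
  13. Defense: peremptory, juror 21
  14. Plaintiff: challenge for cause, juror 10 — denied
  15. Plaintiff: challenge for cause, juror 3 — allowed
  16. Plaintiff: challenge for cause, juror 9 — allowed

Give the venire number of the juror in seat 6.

Removed: #3, #4, #5, #6, #7, #8, #9, #14, #16, #19, #21, #24. (#10, #12 stay — for-cause denied.)
Seating in order: seats 1–6 → #1, #2, #10, #11, #12, #13; alternates → #15, #17.
So seat 6 is #13.

13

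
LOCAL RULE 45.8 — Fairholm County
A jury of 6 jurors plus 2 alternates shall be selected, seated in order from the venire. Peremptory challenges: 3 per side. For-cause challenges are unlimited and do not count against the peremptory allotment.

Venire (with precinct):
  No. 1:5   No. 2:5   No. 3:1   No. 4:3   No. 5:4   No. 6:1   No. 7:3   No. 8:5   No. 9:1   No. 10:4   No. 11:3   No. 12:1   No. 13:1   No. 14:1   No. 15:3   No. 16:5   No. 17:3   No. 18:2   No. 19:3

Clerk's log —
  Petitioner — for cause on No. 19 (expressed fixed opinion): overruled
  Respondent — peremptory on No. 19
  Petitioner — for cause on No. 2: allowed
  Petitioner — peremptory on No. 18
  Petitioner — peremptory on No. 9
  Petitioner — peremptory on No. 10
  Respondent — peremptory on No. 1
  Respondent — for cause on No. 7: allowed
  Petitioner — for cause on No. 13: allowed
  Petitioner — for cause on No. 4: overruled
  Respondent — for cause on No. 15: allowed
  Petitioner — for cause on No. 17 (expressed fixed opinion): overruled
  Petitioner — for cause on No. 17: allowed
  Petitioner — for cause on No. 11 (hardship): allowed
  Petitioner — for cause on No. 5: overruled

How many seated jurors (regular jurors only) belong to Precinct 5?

1

Removed: #1, #2, #7, #9, #10, #11, #13, #15, #17, #18, #19.
Seated jurors 1–6: #3, #4, #5, #6, #8, #12 (alternates #14, #16 not counted).
Of those, in Precinct 5: #8 → 1.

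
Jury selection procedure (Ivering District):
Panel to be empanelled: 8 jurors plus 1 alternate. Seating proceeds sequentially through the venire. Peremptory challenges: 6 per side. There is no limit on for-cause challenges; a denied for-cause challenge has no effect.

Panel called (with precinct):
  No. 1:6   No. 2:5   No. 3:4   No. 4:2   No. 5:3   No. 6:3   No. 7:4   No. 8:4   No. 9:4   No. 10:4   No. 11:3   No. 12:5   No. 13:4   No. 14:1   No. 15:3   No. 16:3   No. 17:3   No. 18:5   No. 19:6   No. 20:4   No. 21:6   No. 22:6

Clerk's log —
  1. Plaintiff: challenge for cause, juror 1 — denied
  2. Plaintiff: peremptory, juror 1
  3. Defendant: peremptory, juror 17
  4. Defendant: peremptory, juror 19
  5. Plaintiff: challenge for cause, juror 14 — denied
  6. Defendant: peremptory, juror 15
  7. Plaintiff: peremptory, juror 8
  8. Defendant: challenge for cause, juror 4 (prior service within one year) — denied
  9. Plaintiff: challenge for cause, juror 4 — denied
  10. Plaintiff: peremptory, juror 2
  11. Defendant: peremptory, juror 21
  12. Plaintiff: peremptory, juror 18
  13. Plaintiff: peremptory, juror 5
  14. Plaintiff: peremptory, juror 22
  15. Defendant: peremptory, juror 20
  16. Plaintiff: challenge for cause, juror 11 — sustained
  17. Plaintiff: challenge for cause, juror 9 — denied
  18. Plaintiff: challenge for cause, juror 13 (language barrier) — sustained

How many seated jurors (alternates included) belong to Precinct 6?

Removed: #1, #2, #5, #8, #11, #13, #15, #17, #18, #19, #20, #21, #22.
Seated (9 incl. alternates): #3, #4, #6, #7, #9, #10, #12, #14, #16.
None of those are in Precinct 6 → 0.

0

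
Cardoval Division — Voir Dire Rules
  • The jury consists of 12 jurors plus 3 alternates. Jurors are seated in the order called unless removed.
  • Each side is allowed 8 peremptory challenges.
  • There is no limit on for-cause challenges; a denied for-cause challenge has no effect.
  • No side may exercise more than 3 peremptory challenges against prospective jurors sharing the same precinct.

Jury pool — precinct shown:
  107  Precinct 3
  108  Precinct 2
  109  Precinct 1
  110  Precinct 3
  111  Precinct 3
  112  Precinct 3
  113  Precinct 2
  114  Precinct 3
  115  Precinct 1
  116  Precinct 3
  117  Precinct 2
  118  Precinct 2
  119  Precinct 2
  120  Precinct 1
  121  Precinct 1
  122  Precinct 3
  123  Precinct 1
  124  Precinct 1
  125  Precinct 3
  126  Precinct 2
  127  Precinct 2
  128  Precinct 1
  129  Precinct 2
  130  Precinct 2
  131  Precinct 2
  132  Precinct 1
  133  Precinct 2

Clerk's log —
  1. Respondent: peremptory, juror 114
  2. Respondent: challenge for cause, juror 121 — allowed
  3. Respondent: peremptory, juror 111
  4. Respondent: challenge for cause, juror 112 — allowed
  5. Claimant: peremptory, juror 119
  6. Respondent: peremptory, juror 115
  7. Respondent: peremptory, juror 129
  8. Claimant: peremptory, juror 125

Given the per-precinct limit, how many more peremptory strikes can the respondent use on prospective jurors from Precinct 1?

Respondent peremptories so far: #114, #111, #115, #129 — 4 of 8 used, 4 left overall.
Against Precinct 1: #115 — 1 used; per-precinct cap 3 leaves 2.
Binding limit: min(4, 2) = 2.

2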